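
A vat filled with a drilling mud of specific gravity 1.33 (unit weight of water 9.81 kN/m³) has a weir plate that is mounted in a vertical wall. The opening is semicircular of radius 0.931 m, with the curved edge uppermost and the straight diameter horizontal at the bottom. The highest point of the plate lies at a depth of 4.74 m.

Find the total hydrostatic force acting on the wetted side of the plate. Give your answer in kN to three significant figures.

γ = 1.33 × 9.81 = 13.0473 kN/m³.
The centroid lies 4r/(3π) = 0.395129 m above the diameter, so r − 4r/(3π) = 0.931 − 0.395129 = 0.535871 m below the topmost point, so the centroid depth is h_c = 4.74 + 0.535871 = 5.27587 m.
A = πr²/2 = π × 0.931²/2 = 1.3615 m².
Resultant F = γ·h_c·A = 13.0473 × 5.27587 × 1.3615 = 93.72 kN.

F ≈ 93.7 kN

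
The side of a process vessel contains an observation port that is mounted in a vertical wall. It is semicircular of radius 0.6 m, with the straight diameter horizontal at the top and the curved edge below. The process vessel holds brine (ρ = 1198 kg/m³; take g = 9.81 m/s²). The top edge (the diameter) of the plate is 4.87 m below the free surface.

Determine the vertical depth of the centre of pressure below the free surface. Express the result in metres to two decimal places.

γ = ρg = 1198 × 9.81 / 1000 = 11.75238 kN/m³.
The centroid of a semicircle lies 4r/(3π) = 0.254648 m from the diameter, here below the top edge, so the centroid depth is h_c = 4.87 + 0.254648 = 5.12465 m.
A = πr²/2 = π × 0.6²/2 = 0.565487 m².
Resultant F = γ·h_c·A = 11.75238 × 5.12465 × 0.565487 = 34.0575 kN.
I_c = (π/8 − 8/(9π))·r⁴ = 0.109757 × 0.6⁴ = 0.0142245 m⁴.
Centre of pressure: y_p = y_c + I_c/(y_c·A) = 5.12465 + 0.0142245/(5.12465 × 0.565487) = 5.12465 + 0.00490852 = 5.12956 m along the plane.

h_p = 5.13 m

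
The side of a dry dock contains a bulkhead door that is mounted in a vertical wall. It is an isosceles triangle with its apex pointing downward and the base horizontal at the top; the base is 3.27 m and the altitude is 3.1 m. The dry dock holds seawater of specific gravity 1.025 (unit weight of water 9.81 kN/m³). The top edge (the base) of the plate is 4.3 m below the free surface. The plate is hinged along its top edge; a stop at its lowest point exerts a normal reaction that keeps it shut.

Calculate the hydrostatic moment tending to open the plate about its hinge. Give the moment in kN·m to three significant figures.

γ = 1.025 × 9.81 = 10.05525 kN/m³.
With the apex down, the centroid sits h/3 = 3.1/3 = 1.03333 m below the base (the top edge), so the centroid depth is h_c = 4.3 + 1.03333 = 5.33333 m.
A = ½ × 3.27 × 3.1 = 5.0685 m².
Resultant F = γ·h_c·A = 10.05525 × 5.33333 × 5.0685 = 271.813 kN.
I_c = b·h³/36 = 3.27 × 3.1³/36 = 2.70602 m⁴.
Centre of pressure: y_p = y_c + I_c/(y_c·A) = 5.33333 + 2.70602/(5.33333 × 5.0685) = 5.33333 + 0.100104 = 5.43343 m along the plane.
The resultant acts 1.03333 + 0.100104 = 1.13343 m (along the plate) below the hinge at the top edge, so the moment about the hinge is M = F × 1.13343 = 271.813 × 1.13343 = 308.081 kN·m.

M ≈ 308 kN·m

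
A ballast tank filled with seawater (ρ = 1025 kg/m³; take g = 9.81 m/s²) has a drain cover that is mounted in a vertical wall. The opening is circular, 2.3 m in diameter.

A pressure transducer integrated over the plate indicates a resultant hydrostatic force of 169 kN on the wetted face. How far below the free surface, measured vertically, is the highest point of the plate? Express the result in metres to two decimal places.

γ = ρg = 1025 × 9.81 / 1000 = 10.05525 kN/m³.
A = π(1.15)² = 4.15476 m².
From F = γ·h_c·A, the centroid depth is h_c = 169/(10.05525 × 4.15476) = 4.04527 m.
The centroid is at the centre, 1.15 m below the top of the plate, so the highest point sits at h_top = 4.04527 − 1.15 = 2.89527 m below the surface.

d_top ≈ 2.90 m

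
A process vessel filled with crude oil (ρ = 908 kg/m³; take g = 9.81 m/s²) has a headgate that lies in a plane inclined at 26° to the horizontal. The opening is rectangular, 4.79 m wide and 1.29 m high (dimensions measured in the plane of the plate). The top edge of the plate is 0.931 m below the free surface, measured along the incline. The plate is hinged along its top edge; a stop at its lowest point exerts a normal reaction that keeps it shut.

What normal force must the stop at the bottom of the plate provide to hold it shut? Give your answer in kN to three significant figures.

P ≈ 21.6 kN

γ = ρg = 908 × 9.81 / 1000 = 8.90748 kN/m³.
Let θ = 26° be the plate's angle to the horizontal; measure y along the incline from where the plane meets the free surface. Vertical depth h = y·sinθ with sinθ = 0.438371.
The centroid lies 1.29/2 = 0.645 m below the top edge, so y_c = 0.931 + 0.645 = 1.576 m and h_c = 1.576 × 0.438371 = 0.690873 m.
A = 4.79 × 1.29 = 6.1791 m².
Resultant F = γ·h_c·A = 8.90748 × 0.690873 × 6.1791 = 38.0258 kN.
I_c = b·h³/12 = 4.79 × 1.29³/12 = 0.856887 m⁴.
Centre of pressure: y_p = y_c + I_c/(y_c·A) = 1.576 + 0.856887/(1.576 × 6.1791) = 1.576 + 0.0879918 = 1.66399 m along the plane.
The resultant acts 0.645 + 0.0879918 = 0.732992 m (along the plate) below the hinge at the top edge, so the moment about the hinge is M = F × 0.732992 = 38.0258 × 0.732992 = 27.8726 kN·m.
A normal force at the bottom, 1.29 m from the hinge, must supply this moment: P = 27.8726/1.29 = 21.6067 kN.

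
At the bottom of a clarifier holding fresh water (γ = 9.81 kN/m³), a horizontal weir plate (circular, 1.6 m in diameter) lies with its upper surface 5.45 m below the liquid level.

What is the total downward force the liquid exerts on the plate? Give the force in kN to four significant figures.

γ = 9.81 kN/m³.
The plate is horizontal, so pressure is uniform at p = γ·h = 9.81 × 5.45 = 53.4645 kN/m².
A = π(0.8)² = 2.01062 m².
F = p·A = 53.4645 × 2.01062 = 107.497 kN.

F ≈ 107.5 kN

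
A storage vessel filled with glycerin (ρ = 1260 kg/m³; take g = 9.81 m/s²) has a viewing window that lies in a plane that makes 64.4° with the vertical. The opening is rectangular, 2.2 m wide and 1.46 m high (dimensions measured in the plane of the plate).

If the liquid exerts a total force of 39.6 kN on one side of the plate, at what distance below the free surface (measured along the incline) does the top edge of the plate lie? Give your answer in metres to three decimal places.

γ = ρg = 1260 × 9.81 / 1000 = 12.3606 kN/m³.
A = 2.2 × 1.46 = 3.212 m².
From F = γ·h_c·A, the centroid depth is h_c = 39.6/(12.3606 × 3.212) = 0.997425 m.
The plate makes 64.4° with the vertical, i.e. θ = 90° − 64.4° = 25.6° to the horizontal. Measuring y along the incline from the free-surface line, vertical depth h = y·sinθ with sinθ = 0.432086.
Along the incline, y_c = h_c/sinθ = 0.997425/0.432086 = 2.30839 m.
The centroid lies 1.46/2 = 0.73 m below the top edge, so the top edge sits at y_top = 2.30839 − 0.73 = 1.57839 m along the incline.

y_top ≈ 1.578 m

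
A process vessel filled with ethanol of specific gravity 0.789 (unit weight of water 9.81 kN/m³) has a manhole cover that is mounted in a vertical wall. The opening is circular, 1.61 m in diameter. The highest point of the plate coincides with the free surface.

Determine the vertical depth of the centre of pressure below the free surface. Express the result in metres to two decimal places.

γ = 0.789 × 9.81 = 7.74009 kN/m³.
The centroid is at the centre, 0.805 m below the top of the plate, so the centroid depth is h_c = 0.805 m.
A = π(0.805)² = 2.03583 m².
Resultant F = γ·h_c·A = 7.74009 × 0.805 × 2.03583 = 12.6848 kN.
I_c = πr⁴/4 = π × 0.805⁴/4 = 0.329817 m⁴.
Centre of pressure: y_p = y_c + I_c/(y_c·A) = 0.805 + 0.329817/(0.805 × 2.03583) = 0.805 + 0.20125 = 1.00625 m along the plane.

h_p = 1.01 m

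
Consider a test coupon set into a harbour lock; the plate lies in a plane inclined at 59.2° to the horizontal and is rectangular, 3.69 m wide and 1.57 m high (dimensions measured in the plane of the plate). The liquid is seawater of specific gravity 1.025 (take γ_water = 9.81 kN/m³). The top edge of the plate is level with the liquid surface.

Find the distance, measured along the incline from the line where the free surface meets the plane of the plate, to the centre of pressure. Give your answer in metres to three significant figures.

γ = 1.025 × 9.81 = 10.05525 kN/m³.
Let θ = 59.2° be the plate's angle to the horizontal; measure y along the incline from where the plane meets the free surface. Vertical depth h = y·sinθ with sinθ = 0.858960.
The centroid lies 1.57/2 = 0.785 m below the top edge, so y_c = 0.785 m and h_c = 0.785 × 0.858960 = 0.674284 m.
A = 3.69 × 1.57 = 5.7933 m².
Resultant F = γ·h_c·A = 10.05525 × 0.674284 × 5.7933 = 39.2791 kN.
I_c = b·h³/12 = 3.69 × 1.57³/12 = 1.18999 m⁴.
Centre of pressure: y_p = y_c + I_c/(y_c·A) = 0.785 + 1.18999/(0.785 × 5.7933) = 0.785 + 0.261666 = 1.04667 m along the plane.

y_p = 1.05 m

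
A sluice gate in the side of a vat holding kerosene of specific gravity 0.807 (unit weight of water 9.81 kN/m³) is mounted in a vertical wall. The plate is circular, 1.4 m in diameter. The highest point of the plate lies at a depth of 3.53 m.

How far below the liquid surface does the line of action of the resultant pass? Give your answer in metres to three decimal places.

h_p = 4.259 m

γ = 0.807 × 9.81 = 7.91667 kN/m³.
The centroid is at the centre, 0.7 m below the top of the plate, so the centroid depth is h_c = 3.53 + 0.7 = 4.23 m.
A = π(0.7)² = 1.53938 m².
Resultant F = γ·h_c·A = 7.91667 × 4.23 × 1.53938 = 51.55 kN.
I_c = πr⁴/4 = π × 0.7⁴/4 = 0.188574 m⁴.
Centre of pressure: y_p = y_c + I_c/(y_c·A) = 4.23 + 0.188574/(4.23 × 1.53938) = 4.23 + 0.0289598 = 4.25896 m along the plane.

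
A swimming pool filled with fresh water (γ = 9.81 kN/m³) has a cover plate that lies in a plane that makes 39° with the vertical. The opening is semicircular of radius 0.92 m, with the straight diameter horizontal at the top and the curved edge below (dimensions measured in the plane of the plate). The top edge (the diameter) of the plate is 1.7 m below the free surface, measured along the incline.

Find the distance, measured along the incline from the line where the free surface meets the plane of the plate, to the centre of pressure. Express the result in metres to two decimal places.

γ = 9.81 kN/m³.
The plate makes 39° with the vertical, i.e. θ = 90° − 39° = 51° to the horizontal. Measuring y along the incline from the free-surface line, vertical depth h = y·sinθ with sinθ = 0.777146.
The centroid of a semicircle lies 4r/(3π) = 0.39046 m from the diameter, here below the top edge, so y_c = 1.7 + 0.39046 = 2.09046 m and h_c = 2.09046 × 0.777146 = 1.62459 m.
A = πr²/2 = π × 0.92²/2 = 1.32952 m².
Resultant F = γ·h_c·A = 9.81 × 1.62459 × 1.32952 = 21.1889 kN.
I_c = (π/8 − 8/(9π))·r⁴ = 0.109757 × 0.92⁴ = 0.0786291 m⁴.
Centre of pressure: y_p = y_c + I_c/(y_c·A) = 2.09046 + 0.0786291/(2.09046 × 1.32952) = 2.09046 + 0.0282909 = 2.11875 m along the plane.

y_p = 2.12 m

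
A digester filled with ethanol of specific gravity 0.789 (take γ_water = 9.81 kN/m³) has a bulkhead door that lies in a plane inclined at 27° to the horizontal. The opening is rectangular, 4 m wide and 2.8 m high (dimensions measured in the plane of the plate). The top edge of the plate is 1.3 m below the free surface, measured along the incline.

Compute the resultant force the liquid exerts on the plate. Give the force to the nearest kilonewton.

γ = 0.789 × 9.81 = 7.74009 kN/m³.
Let θ = 27° be the plate's angle to the horizontal; measure y along the incline from where the plane meets the free surface. Vertical depth h = y·sinθ with sinθ = 0.453990.
The centroid lies 2.8/2 = 1.4 m below the top edge, so y_c = 1.3 + 1.4 = 2.7 m and h_c = 2.7 × 0.453990 = 1.22577 m.
A = 4 × 2.8 = 11.2 m².
Resultant F = γ·h_c·A = 7.74009 × 1.22577 × 11.2 = 106.261 kN.

F ≈ 106 kN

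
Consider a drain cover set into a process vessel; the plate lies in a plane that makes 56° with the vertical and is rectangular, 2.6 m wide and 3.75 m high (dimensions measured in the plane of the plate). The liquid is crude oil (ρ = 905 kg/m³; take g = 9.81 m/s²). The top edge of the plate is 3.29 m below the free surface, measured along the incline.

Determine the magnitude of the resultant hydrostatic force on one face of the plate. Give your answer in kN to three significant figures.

F ≈ 250 kN

γ = ρg = 905 × 9.81 / 1000 = 8.87805 kN/m³.
The plate makes 56° with the vertical, i.e. θ = 90° − 56° = 34° to the horizontal. Measuring y along the incline from the free-surface line, vertical depth h = y·sinθ with sinθ = 0.559193.
The centroid lies 3.75/2 = 1.875 m below the top edge, so y_c = 3.29 + 1.875 = 5.165 m and h_c = 5.165 × 0.559193 = 2.88823 m.
A = 2.6 × 3.75 = 9.75 m².
Resultant F = γ·h_c·A = 8.87805 × 2.88823 × 9.75 = 250.008 kN.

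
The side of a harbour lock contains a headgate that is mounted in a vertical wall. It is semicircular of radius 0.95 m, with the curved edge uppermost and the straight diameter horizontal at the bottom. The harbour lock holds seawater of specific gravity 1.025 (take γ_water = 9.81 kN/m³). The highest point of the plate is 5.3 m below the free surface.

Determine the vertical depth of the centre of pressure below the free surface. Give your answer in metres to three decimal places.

γ = 1.025 × 9.81 = 10.05525 kN/m³.
The centroid lies 4r/(3π) = 0.403193 m above the diameter, so r − 4r/(3π) = 0.95 − 0.403193 = 0.546807 m below the topmost point, so the centroid depth is h_c = 5.3 + 0.546807 = 5.84681 m.
A = πr²/2 = π × 0.95²/2 = 1.41764 m².
Resultant F = γ·h_c·A = 10.05525 × 5.84681 × 1.41764 = 83.3447 kN.
I_c = (π/8 − 8/(9π))·r⁴ = 0.109757 × 0.95⁴ = 0.0893978 m⁴.
Centre of pressure: y_p = y_c + I_c/(y_c·A) = 5.84681 + 0.0893978/(5.84681 × 1.41764) = 5.84681 + 0.0107855 = 5.8576 m along the plane.

h_p = 5.858 m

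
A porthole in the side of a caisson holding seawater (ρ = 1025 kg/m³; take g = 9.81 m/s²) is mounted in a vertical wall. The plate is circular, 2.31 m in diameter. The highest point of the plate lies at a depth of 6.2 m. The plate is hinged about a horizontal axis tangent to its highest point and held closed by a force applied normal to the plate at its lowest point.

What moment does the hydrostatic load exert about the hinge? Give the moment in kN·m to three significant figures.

γ = ρg = 1025 × 9.81 / 1000 = 10.05525 kN/m³.
The centroid is at the centre, 1.155 m below the top of the plate, so the centroid depth is h_c = 6.2 + 1.155 = 7.355 m.
A = π(1.155)² = 4.19096 m².
Resultant F = γ·h_c·A = 10.05525 × 7.355 × 4.19096 = 309.948 kN.
I_c = πr⁴/4 = π × 1.155⁴/4 = 1.39771 m⁴.
Centre of pressure: y_p = y_c + I_c/(y_c·A) = 7.355 + 1.39771/(7.355 × 4.19096) = 7.355 + 0.0453441 = 7.40034 m along the plane.
The resultant acts 1.155 + 0.0453441 = 1.20034 m (along the plate) below the hinge at the top edge, so the moment about the hinge is M = F × 1.20034 = 309.948 × 1.20034 = 372.043 kN·m.

M ≈ 372 kN·m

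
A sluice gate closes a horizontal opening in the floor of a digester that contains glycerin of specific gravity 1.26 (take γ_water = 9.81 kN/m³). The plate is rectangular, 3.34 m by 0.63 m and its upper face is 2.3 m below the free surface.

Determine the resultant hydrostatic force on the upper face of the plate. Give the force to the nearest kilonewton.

F ≈ 60 kN

γ = 1.26 × 9.81 = 12.3606 kN/m³.
The plate is horizontal, so pressure is uniform at p = γ·h = 12.3606 × 2.3 = 28.4294 kN/m².
A = 3.34 × 0.63 = 2.1042 m².
F = p·A = 28.4294 × 2.1042 = 59.8211 kN.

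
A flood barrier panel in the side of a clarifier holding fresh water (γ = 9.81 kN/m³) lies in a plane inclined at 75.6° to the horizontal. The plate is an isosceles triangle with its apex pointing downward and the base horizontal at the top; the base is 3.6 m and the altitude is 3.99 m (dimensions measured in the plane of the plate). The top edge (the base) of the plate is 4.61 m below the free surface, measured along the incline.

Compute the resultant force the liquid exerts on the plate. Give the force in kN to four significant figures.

F ≈ 405.4 kN

γ = 9.81 kN/m³.
Let θ = 75.6° be the plate's angle to the horizontal; measure y along the incline from where the plane meets the free surface. Vertical depth h = y·sinθ with sinθ = 0.968583.
With the apex down, the centroid sits h/3 = 3.99/3 = 1.33 m below the base (the top edge), so y_c = 4.61 + 1.33 = 5.94 m and h_c = 5.94 × 0.968583 = 5.75338 m.
A = ½ × 3.6 × 3.99 = 7.182 m².
Resultant F = γ·h_c·A = 9.81 × 5.75338 × 7.182 = 405.357 kN.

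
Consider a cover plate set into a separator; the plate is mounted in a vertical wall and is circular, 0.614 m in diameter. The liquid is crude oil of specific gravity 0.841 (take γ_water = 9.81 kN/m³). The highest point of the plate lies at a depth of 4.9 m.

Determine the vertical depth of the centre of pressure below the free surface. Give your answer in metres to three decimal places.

γ = 0.841 × 9.81 = 8.25021 kN/m³.
The centroid is at the centre, 0.307 m below the top of the plate, so the centroid depth is h_c = 4.9 + 0.307 = 5.207 m.
A = π(0.307)² = 0.296092 m².
Resultant F = γ·h_c·A = 8.25021 × 5.207 × 0.296092 = 12.7198 kN.
I_c = πr⁴/4 = π × 0.307⁴/4 = 0.00697659 m⁴.
Centre of pressure: y_p = y_c + I_c/(y_c·A) = 5.207 + 0.00697659/(5.207 × 0.296092) = 5.207 + 0.00452511 = 5.21153 m along the plane.

h_p = 5.212 m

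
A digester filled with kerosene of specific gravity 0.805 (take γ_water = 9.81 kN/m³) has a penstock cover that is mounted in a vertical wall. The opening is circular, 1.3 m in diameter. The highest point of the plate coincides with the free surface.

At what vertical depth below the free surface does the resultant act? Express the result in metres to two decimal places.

γ = 0.805 × 9.81 = 7.89705 kN/m³.
The centroid is at the centre, 0.65 m below the top of the plate, so the centroid depth is h_c = 0.65 m.
A = π(0.65)² = 1.32732 m².
Resultant F = γ·h_c·A = 7.89705 × 0.65 × 1.32732 = 6.81324 kN.
I_c = πr⁴/4 = π × 0.65⁴/4 = 0.140198 m⁴.
Centre of pressure: y_p = y_c + I_c/(y_c·A) = 0.65 + 0.140198/(0.65 × 1.32732) = 0.65 + 0.1625 = 0.8125 m along the plane.

h_p = 0.81 m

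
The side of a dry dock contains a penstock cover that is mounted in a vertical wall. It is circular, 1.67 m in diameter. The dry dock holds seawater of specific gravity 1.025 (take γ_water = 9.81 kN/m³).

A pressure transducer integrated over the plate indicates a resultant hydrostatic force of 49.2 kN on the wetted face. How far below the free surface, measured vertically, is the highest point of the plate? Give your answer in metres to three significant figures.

d_top ≈ 1.40 m

γ = 1.025 × 9.81 = 10.05525 kN/m³.
A = π(0.835)² = 2.1904 m².
From F = γ·h_c·A, the centroid depth is h_c = 49.2/(10.05525 × 2.1904) = 2.23382 m.
The centroid is at the centre, 0.835 m below the top of the plate, so the highest point sits at h_top = 2.23382 − 0.835 = 1.39882 m below the surface.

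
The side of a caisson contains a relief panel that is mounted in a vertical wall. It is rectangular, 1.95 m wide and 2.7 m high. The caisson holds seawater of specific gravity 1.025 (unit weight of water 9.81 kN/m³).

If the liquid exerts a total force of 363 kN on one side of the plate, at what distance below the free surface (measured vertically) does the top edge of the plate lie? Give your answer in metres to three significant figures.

d_top ≈ 5.51 m

γ = 1.025 × 9.81 = 10.05525 kN/m³.
A = 1.95 × 2.7 = 5.265 m².
From F = γ·h_c·A, the centroid depth is h_c = 363/(10.05525 × 5.265) = 6.8567 m.
The centroid lies 2.7/2 = 1.35 m below the top edge, so the top edge sits at h_top = 6.8567 − 1.35 = 5.5067 m below the surface.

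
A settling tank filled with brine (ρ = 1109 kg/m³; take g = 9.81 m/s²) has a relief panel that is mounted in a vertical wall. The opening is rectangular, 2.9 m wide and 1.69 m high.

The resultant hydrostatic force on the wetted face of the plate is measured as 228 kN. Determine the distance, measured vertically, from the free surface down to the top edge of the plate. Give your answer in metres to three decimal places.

d_top ≈ 3.431 m

γ = ρg = 1109 × 9.81 / 1000 = 10.87929 kN/m³.
A = 2.9 × 1.69 = 4.901 m².
From F = γ·h_c·A, the centroid depth is h_c = 228/(10.87929 × 4.901) = 4.27612 m.
The centroid lies 1.69/2 = 0.845 m below the top edge, so the top edge sits at h_top = 4.27612 − 0.845 = 3.43112 m below the surface.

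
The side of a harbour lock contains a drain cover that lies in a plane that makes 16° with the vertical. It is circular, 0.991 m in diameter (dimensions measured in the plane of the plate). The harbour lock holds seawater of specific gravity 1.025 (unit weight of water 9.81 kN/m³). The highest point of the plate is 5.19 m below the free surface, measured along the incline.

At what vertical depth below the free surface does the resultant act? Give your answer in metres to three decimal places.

h_p = 5.476 m

γ = 1.025 × 9.81 = 10.05525 kN/m³.
The plate makes 16° with the vertical, i.e. θ = 90° − 16° = 74° to the horizontal. Measuring y along the incline from the free-surface line, vertical depth h = y·sinθ with sinθ = 0.961262.
The centroid is at the centre, 0.4955 m below the top of the plate, so y_c = 5.19 + 0.4955 = 5.6855 m and h_c = 5.6855 × 0.961262 = 5.46526 m.
A = π(0.4955)² = 0.771325 m².
Resultant F = γ·h_c·A = 10.05525 × 5.46526 × 0.771325 = 42.3878 kN.
I_c = πr⁴/4 = π × 0.4955⁴/4 = 0.047344 m⁴.
Centre of pressure: y_p = y_c + I_c/(y_c·A) = 5.6855 + 0.047344/(5.6855 × 0.771325) = 5.6855 + 0.0107959 = 5.6963 m along the plane.
Vertically, h_p = y_p·sinθ = 5.6963 × 0.961262 = 5.47564 m.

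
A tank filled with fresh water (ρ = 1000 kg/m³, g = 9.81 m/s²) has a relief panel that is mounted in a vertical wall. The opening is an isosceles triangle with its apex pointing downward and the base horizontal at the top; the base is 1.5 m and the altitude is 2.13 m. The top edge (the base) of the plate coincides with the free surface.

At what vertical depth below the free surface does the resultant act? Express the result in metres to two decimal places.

h_p = 1.07 m

γ = ρg = 1000 × 9.81 = 9810 N/m³ = 9.81 kN/m³.
With the apex down, the centroid sits h/3 = 2.13/3 = 0.71 m below the base (the top edge), so the centroid depth is h_c = 0.71 m.
A = ½ × 1.5 × 2.13 = 1.5975 m².
Resultant F = γ·h_c·A = 9.81 × 0.71 × 1.5975 = 11.1267 kN.
I_c = b·h³/36 = 1.5 × 2.13³/36 = 0.40265 m⁴.
Centre of pressure: y_p = y_c + I_c/(y_c·A) = 0.71 + 0.40265/(0.71 × 1.5975) = 0.71 + 0.355 = 1.065 m along the plane.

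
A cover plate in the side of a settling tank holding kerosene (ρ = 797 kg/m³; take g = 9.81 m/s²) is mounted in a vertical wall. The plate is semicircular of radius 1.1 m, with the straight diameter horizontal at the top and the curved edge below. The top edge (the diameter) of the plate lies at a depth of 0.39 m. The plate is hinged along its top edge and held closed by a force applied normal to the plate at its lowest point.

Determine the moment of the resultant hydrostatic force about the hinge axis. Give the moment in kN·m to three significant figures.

γ = ρg = 797 × 9.81 / 1000 = 7.81857 kN/m³.
The centroid of a semicircle lies 4r/(3π) = 0.466854 m from the diameter, here below the top edge, so the centroid depth is h_c = 0.39 + 0.466854 = 0.856854 m.
A = πr²/2 = π × 1.1²/2 = 1.90066 m².
Resultant F = γ·h_c·A = 7.81857 × 0.856854 × 1.90066 = 12.7332 kN.
I_c = (π/8 − 8/(9π))·r⁴ = 0.109757 × 1.1⁴ = 0.160695 m⁴.
Centre of pressure: y_p = y_c + I_c/(y_c·A) = 0.856854 + 0.160695/(0.856854 × 1.90066) = 0.856854 + 0.0986714 = 0.955525 m along the plane.
The resultant acts 0.466854 + 0.0986714 = 0.565525 m (along the plate) below the hinge at the top edge, so the moment about the hinge is M = F × 0.565525 = 12.7332 × 0.565525 = 7.20094 kN·m.

M ≈ 7.20 kN·m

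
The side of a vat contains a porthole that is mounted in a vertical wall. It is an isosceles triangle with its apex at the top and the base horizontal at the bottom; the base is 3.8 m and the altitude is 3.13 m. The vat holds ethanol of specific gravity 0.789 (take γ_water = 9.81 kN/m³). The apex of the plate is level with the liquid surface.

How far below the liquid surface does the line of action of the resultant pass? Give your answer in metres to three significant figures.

h_p = 2.35 m

γ = 0.789 × 9.81 = 7.74009 kN/m³.
With the apex up, the centroid sits 2h/3 = 2 × 3.13/3 = 2.08667 m below the apex, so the centroid depth is h_c = 2.08667 m.
A = ½ × 3.8 × 3.13 = 5.947 m².
Resultant F = γ·h_c·A = 7.74009 × 2.08667 × 5.947 = 96.0501 kN.
I_c = b·h³/36 = 3.8 × 3.13³/36 = 3.23679 m⁴.
Centre of pressure: y_p = y_c + I_c/(y_c·A) = 2.08667 + 3.23679/(2.08667 × 5.947) = 2.08667 + 0.260833 = 2.3475 m along the plane.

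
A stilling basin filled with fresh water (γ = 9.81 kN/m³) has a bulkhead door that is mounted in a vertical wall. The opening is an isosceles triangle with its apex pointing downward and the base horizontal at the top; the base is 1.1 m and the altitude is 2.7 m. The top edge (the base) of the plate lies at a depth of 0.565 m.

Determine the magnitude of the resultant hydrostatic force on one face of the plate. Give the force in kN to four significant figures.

γ = 9.81 kN/m³.
With the apex down, the centroid sits h/3 = 2.7/3 = 0.9 m below the base (the top edge), so the centroid depth is h_c = 0.565 + 0.9 = 1.465 m.
A = ½ × 1.1 × 2.7 = 1.485 m².
Resultant F = γ·h_c·A = 9.81 × 1.465 × 1.485 = 21.3419 kN.

F ≈ 21.34 kN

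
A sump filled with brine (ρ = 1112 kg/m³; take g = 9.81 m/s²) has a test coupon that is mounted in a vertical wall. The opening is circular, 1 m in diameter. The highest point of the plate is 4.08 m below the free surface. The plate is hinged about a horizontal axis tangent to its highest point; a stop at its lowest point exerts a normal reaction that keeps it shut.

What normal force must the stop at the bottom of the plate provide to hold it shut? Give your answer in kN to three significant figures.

P ≈ 20.2 kN

γ = ρg = 1112 × 9.81 / 1000 = 10.90872 kN/m³.
The centroid is at the centre, 0.5 m below the top of the plate, so the centroid depth is h_c = 4.08 + 0.5 = 4.58 m.
A = π(0.5)² = 0.785398 m².
Resultant F = γ·h_c·A = 10.90872 × 4.58 × 0.785398 = 39.24 kN.
I_c = πr⁴/4 = π × 0.5⁴/4 = 0.0490874 m⁴.
Centre of pressure: y_p = y_c + I_c/(y_c·A) = 4.58 + 0.0490874/(4.58 × 0.785398) = 4.58 + 0.0136463 = 4.59365 m along the plane.
The resultant acts 0.5 + 0.0136463 = 0.513646 m (along the plate) below the hinge at the top edge, so the moment about the hinge is M = F × 0.513646 = 39.24 × 0.513646 = 20.1555 kN·m.
A normal force at the bottom, 1 m from the hinge, must supply this moment: P = 20.1555/1 = 20.1555 kN.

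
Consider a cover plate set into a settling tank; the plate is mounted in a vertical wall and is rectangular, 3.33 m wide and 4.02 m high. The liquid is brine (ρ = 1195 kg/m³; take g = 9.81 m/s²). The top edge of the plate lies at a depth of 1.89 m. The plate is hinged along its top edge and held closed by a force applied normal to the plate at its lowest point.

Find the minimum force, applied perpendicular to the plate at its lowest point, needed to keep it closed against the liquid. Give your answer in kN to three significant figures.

γ = ρg = 1195 × 9.81 / 1000 = 11.72295 kN/m³.
The centroid lies 4.02/2 = 2.01 m below the top edge, so the centroid depth is h_c = 1.89 + 2.01 = 3.9 m.
A = 3.33 × 4.02 = 13.3866 m².
Resultant F = γ·h_c·A = 11.72295 × 3.9 × 13.3866 = 612.029 kN.
I_c = b·h³/12 = 3.33 × 4.02³/12 = 18.0277 m⁴.
Centre of pressure: y_p = y_c + I_c/(y_c·A) = 3.9 + 18.0277/(3.9 × 13.3866) = 3.9 + 0.345307 = 4.24531 m along the plane.
The resultant acts 2.01 + 0.345307 = 2.35531 m (along the plate) below the hinge at the top edge, so the moment about the hinge is M = F × 2.35531 = 612.029 × 2.35531 = 1441.52 kN·m.
A normal force at the bottom, 4.02 m from the hinge, must supply this moment: P = 1441.52/4.02 = 358.587 kN.

P ≈ 359 kN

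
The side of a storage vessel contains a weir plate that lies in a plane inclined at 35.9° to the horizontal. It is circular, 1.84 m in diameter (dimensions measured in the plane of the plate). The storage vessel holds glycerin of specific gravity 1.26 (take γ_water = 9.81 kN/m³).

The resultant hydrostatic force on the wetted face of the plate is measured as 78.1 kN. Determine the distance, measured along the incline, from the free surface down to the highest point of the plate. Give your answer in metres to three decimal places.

y_top ≈ 3.132 m

γ = 1.26 × 9.81 = 12.3606 kN/m³.
A = π(0.92)² = 2.65904 m².
From F = γ·h_c·A, the centroid depth is h_c = 78.1/(12.3606 × 2.65904) = 2.37622 m.
Let θ = 35.9° be the plate's angle to the horizontal; measure y along the incline from where the plane meets the free surface. Vertical depth h = y·sinθ with sinθ = 0.586372.
Along the incline, y_c = h_c/sinθ = 2.37622/0.586372 = 4.05241 m.
The centroid is at the centre, 0.92 m below the top of the plate, so the highest point sits at y_top = 4.05241 − 0.92 = 3.13241 m along the incline.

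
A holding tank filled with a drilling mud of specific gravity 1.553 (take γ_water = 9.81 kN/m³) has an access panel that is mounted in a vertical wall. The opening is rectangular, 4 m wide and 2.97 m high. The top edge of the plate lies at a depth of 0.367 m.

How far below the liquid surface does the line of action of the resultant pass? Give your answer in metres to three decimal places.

h_p = 2.249 m

γ = 1.553 × 9.81 = 15.23493 kN/m³.
The centroid lies 2.97/2 = 1.485 m below the top edge, so the centroid depth is h_c = 0.367 + 1.485 = 1.852 m.
A = 4 × 2.97 = 11.88 m².
Resultant F = γ·h_c·A = 15.23493 × 1.852 × 11.88 = 335.195 kN.
I_c = b·h³/12 = 4 × 2.97³/12 = 8.73269 m⁴.
Centre of pressure: y_p = y_c + I_c/(y_c·A) = 1.852 + 8.73269/(1.852 × 11.88) = 1.852 + 0.396909 = 2.24891 m along the plane.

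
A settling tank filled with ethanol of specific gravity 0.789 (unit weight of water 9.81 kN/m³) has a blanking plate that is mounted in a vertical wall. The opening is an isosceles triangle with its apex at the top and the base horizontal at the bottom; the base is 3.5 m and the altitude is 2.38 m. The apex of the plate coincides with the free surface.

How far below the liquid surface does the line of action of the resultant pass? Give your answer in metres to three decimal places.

γ = 0.789 × 9.81 = 7.74009 kN/m³.
With the apex up, the centroid sits 2h/3 = 2 × 2.38/3 = 1.58667 m below the apex, so the centroid depth is h_c = 1.58667 m.
A = ½ × 3.5 × 2.38 = 4.165 m².
Resultant F = γ·h_c·A = 7.74009 × 1.58667 × 4.165 = 51.1502 kN.
I_c = b·h³/36 = 3.5 × 2.38³/36 = 1.31068 m⁴.
Centre of pressure: y_p = y_c + I_c/(y_c·A) = 1.58667 + 1.31068/(1.58667 × 4.165) = 1.58667 + 0.198333 = 1.785 m along the plane.

h_p = 1.785 m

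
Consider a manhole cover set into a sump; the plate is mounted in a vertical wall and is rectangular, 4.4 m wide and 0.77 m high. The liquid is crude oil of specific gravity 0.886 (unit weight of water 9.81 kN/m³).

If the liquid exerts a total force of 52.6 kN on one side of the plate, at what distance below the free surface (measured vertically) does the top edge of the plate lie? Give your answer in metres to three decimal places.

d_top ≈ 1.401 m

γ = 0.886 × 9.81 = 8.69166 kN/m³.
A = 4.4 × 0.77 = 3.388 m².
From F = γ·h_c·A, the centroid depth is h_c = 52.6/(8.69166 × 3.388) = 1.78624 m.
The centroid lies 0.77/2 = 0.385 m below the top edge, so the top edge sits at h_top = 1.78624 − 0.385 = 1.40124 m below the surface.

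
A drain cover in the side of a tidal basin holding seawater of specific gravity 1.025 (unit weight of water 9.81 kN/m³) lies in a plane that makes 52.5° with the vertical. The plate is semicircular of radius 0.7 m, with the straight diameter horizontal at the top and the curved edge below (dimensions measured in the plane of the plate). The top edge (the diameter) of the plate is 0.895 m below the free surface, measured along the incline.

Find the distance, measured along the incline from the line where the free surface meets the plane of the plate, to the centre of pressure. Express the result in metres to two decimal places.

γ = 1.025 × 9.81 = 10.05525 kN/m³.
The plate makes 52.5° with the vertical, i.e. θ = 90° − 52.5° = 37.5° to the horizontal. Measuring y along the incline from the free-surface line, vertical depth h = y·sinθ with sinθ = 0.608761.
The centroid of a semicircle lies 4r/(3π) = 0.297089 m from the diameter, here below the top edge, so y_c = 0.895 + 0.297089 = 1.19209 m and h_c = 1.19209 × 0.608761 = 0.725698 m.
A = πr²/2 = π × 0.7²/2 = 0.76969 m².
Resultant F = γ·h_c·A = 10.05525 × 0.725698 × 0.76969 = 5.61649 kN.
I_c = (π/8 − 8/(9π))·r⁴ = 0.109757 × 0.7⁴ = 0.0263527 m⁴.
Centre of pressure: y_p = y_c + I_c/(y_c·A) = 1.19209 + 0.0263527/(1.19209 × 0.76969) = 1.19209 + 0.028721 = 1.22081 m along the plane.

y_p = 1.22 m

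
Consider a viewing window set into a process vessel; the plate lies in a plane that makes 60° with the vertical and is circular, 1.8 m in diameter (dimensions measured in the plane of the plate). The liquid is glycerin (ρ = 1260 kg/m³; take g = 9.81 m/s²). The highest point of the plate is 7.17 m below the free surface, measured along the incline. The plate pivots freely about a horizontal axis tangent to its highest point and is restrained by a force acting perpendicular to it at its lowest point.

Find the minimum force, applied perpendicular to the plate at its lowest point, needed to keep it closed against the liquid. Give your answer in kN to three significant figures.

P ≈ 65.2 kN

γ = ρg = 1260 × 9.81 / 1000 = 12.3606 kN/m³.
The plate makes 60° with the vertical, i.e. θ = 90° − 60° = 30° to the horizontal. Measuring y along the incline from the free-surface line, vertical depth h = y·sinθ with sinθ = 0.500000.
The centroid is at the centre, 0.9 m below the top of the plate, so y_c = 7.17 + 0.9 = 8.07 m and h_c = 8.07 × 0.500000 = 4.035 m.
A = π(0.9)² = 2.54469 m².
Resultant F = γ·h_c·A = 12.3606 × 4.035 × 2.54469 = 126.916 kN.
I_c = πr⁴/4 = π × 0.9⁴/4 = 0.5153 m⁴.
Centre of pressure: y_p = y_c + I_c/(y_c·A) = 8.07 + 0.5153/(8.07 × 2.54469) = 8.07 + 0.025093 = 8.09509 m along the plane.
The resultant acts 0.9 + 0.025093 = 0.925093 m (along the plate) below the hinge at the top edge, so the moment about the hinge is M = F × 0.925093 = 126.916 × 0.925093 = 117.409 kN·m.
A normal force at the bottom, 1.8 m from the hinge, must supply this moment: P = 117.409/1.8 = 65.2272 kN.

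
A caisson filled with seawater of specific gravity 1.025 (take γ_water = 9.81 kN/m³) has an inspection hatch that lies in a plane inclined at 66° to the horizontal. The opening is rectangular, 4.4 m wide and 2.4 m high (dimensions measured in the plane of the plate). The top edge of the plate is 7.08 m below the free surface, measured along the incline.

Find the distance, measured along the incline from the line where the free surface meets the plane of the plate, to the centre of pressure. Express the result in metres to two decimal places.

y_p = 8.34 m

γ = 1.025 × 9.81 = 10.05525 kN/m³.
Let θ = 66° be the plate's angle to the horizontal; measure y along the incline from where the plane meets the free surface. Vertical depth h = y·sinθ with sinθ = 0.913545.
The centroid lies 2.4/2 = 1.2 m below the top edge, so y_c = 7.08 + 1.2 = 8.28 m and h_c = 8.28 × 0.913545 = 7.56415 m.
A = 4.4 × 2.4 = 10.56 m².
Resultant F = γ·h_c·A = 10.05525 × 7.56415 × 10.56 = 803.187 kN.
I_c = b·h³/12 = 4.4 × 2.4³/12 = 5.0688 m⁴.
Centre of pressure: y_p = y_c + I_c/(y_c·A) = 8.28 + 5.0688/(8.28 × 10.56) = 8.28 + 0.057971 = 8.33797 m along the plane.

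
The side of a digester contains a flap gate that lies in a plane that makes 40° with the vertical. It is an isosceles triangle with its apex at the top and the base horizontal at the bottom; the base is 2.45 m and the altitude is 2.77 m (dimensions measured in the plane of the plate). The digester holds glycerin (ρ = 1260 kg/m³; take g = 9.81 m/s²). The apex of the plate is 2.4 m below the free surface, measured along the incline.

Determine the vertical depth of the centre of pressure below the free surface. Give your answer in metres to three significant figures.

h_p = 3.33 m

γ = ρg = 1260 × 9.81 / 1000 = 12.3606 kN/m³.
The plate makes 40° with the vertical, i.e. θ = 90° − 40° = 50° to the horizontal. Measuring y along the incline from the free-surface line, vertical depth h = y·sinθ with sinθ = 0.766044.
With the apex up, the centroid sits 2h/3 = 2 × 2.77/3 = 1.84667 m below the apex, so y_c = 2.4 + 1.84667 = 4.24667 m and h_c = 4.24667 × 0.766044 = 3.25314 m.
A = ½ × 2.45 × 2.77 = 3.39325 m².
Resultant F = γ·h_c·A = 12.3606 × 3.25314 × 3.39325 = 136.445 kN.
I_c = b·h³/36 = 2.45 × 2.77³/36 = 1.44645 m⁴.
Centre of pressure: y_p = y_c + I_c/(y_c·A) = 4.24667 + 1.44645/(4.24667 × 3.39325) = 4.24667 + 0.100378 = 4.34705 m along the plane.
Vertically, h_p = y_p·sinθ = 4.34705 × 0.766044 = 3.33003 m.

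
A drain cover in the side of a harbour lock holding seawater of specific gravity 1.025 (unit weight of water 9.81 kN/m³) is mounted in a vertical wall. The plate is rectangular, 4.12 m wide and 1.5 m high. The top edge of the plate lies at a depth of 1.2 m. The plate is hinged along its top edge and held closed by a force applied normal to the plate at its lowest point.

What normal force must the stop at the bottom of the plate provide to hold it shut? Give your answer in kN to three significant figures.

P ≈ 68.4 kN

γ = 1.025 × 9.81 = 10.05525 kN/m³.
The centroid lies 1.5/2 = 0.75 m below the top edge, so the centroid depth is h_c = 1.2 + 0.75 = 1.95 m.
A = 4.12 × 1.5 = 6.18 m².
Resultant F = γ·h_c·A = 10.05525 × 1.95 × 6.18 = 121.176 kN.
I_c = b·h³/12 = 4.12 × 1.5³/12 = 1.15875 m⁴.
Centre of pressure: y_p = y_c + I_c/(y_c·A) = 1.95 + 1.15875/(1.95 × 6.18) = 1.95 + 0.0961538 = 2.04615 m along the plane.
The resultant acts 0.75 + 0.0961538 = 0.846154 m (along the plate) below the hinge at the top edge, so the moment about the hinge is M = F × 0.846154 = 121.176 × 0.846154 = 102.534 kN·m.
A normal force at the bottom, 1.5 m from the hinge, must supply this moment: P = 102.534/1.5 = 68.356 kN.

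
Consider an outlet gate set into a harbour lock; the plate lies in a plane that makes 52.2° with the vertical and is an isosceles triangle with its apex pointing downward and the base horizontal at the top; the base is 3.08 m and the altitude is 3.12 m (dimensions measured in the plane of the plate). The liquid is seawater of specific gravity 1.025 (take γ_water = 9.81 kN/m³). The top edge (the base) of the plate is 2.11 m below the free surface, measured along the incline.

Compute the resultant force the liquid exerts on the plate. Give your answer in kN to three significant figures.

F ≈ 93.3 kN

γ = 1.025 × 9.81 = 10.05525 kN/m³.
The plate makes 52.2° with the vertical, i.e. θ = 90° − 52.2° = 37.8° to the horizontal. Measuring y along the incline from the free-surface line, vertical depth h = y·sinθ with sinθ = 0.612907.
With the apex down, the centroid sits h/3 = 3.12/3 = 1.04 m below the base (the top edge), so y_c = 2.11 + 1.04 = 3.15 m and h_c = 3.15 × 0.612907 = 1.93066 m.
A = ½ × 3.08 × 3.12 = 4.8048 m².
Resultant F = γ·h_c·A = 10.05525 × 1.93066 × 4.8048 = 93.2769 kN.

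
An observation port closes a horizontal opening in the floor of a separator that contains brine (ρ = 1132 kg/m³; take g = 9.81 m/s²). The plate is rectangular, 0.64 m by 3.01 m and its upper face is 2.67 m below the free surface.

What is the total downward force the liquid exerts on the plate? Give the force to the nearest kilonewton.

γ = ρg = 1132 × 9.81 / 1000 = 11.10492 kN/m³.
The plate is horizontal, so pressure is uniform at p = γ·h = 11.10492 × 2.67 = 29.6501 kN/m².
A = 0.64 × 3.01 = 1.9264 m².
F = p·A = 29.6501 × 1.9264 = 57.118 kN.

F ≈ 57 kN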